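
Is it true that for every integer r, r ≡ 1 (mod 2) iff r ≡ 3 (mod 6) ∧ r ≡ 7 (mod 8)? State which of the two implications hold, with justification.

Only the reverse direction holds.

[⇒] This fails: r = 1 gives 1 ≡ 1 (mod 2) but 1 ≡ 1 (mod 6), so the conjunction on the right does not hold.

[⇐] Conversely, if r ≡ 3 (mod 6) and r ≡ 7 (mod 8), then by the Chinese remainder theorem r ≡ 15 (mod 24). Since 15 ≡ 1 (mod 2) and 2 ∣ 24, we get r ≡ 1 (mod 2).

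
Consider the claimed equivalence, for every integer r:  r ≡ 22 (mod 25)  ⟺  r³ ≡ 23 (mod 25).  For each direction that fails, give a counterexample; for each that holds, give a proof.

The biconditional holds.

(⟹) Suppose r ≡ 22 (mod 25). Write r = 25j + 22. Then (25j + 22)³ = 15625j³ + 41250j² + 36300j + 10648 = 25(625j³ + 1650j² + 1452j + 425) + 23, so r³ ≡ 23 (mod 25).

(⟸) Conversely, suppose r³ ≡ 23 (mod 25). The only residue r in {0, …, 24} with r³ ≡ 23 (mod 25) is r = 22, so r ≡ 22 (mod 25).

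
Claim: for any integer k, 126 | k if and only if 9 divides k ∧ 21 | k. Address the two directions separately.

(→) If 126 ∣ k, write k = 126q. Since 126 = 14·9, k = 9·(14q), so 9 ∣ k; and since 126 = 6·21, k = 21·(6q), so 21 ∣ k.

(←) This fails: take k = 63. Both 9 ∣ 63 and 21 ∣ 63, yet 63 is not a multiple of 126 (since 63 = 0·126 + 63), so 126 ∤ 63.

Only the forward implication holds.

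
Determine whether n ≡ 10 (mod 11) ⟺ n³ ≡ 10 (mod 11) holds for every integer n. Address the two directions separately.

Both implications hold.

[⇐] For the converse, argue contrapositively. If n ≢ 10 (mod 11), then n is congruent to one of 0, 1, 2, 3, 4, 5, 6, 7, 8, 9 modulo 11, and these give n³ ≡ 0, 1, 8, 5, 9, 4, 7, 2, 6, 3 respectively — never 10.

[⇒] Suppose n ≡ 10 (mod 11). Write n = 11j + 10. Then (11j + 10)³ = 1331j³ + 3630j² + 3300j + 1000 = 11(121j³ + 330j² + 300j + 90) + 10, so n³ ≡ 10 (mod 11).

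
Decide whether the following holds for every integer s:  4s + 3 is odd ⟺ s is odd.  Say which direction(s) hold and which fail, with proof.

(⇒) This fails: take s = 6. Then 4s + 3 = 27, which is odd, yet s = 6 is even, not odd.

(⇐) Suppose s is odd. Since 4 is even, 4s is even for every s, so 4s + 3 has the same parity as 3, which is odd. Hence 4s + 3 is odd.

(⇒) fails; (⇐) holds.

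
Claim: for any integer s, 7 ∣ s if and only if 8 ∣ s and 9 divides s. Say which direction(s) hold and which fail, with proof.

Forward direction. This fails: take s = 7. Certainly 7 ∣ 7, but 8 ∤ 7.

Converse. This fails: take s = 72. Both 8 ∣ 72 and 9 ∣ 72, yet 72 is not a multiple of 7 (since 72 = 10·7 + 2), so 7 ∤ 72.

Both directions fail.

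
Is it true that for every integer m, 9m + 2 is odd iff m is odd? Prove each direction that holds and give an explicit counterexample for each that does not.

(⇒) Suppose 9m + 2 is odd. Since 9 is odd, 9m and m have the same parity, so 9m + 2 ≡ m + 2 (mod 2). As 2 is even, 9m + 2 is odd exactly when m is odd. Thus m is odd.

(⇐) Conversely, suppose m is odd; write m = 2j + 1. Then 9m + 2 = 9·(2j + 1) + 2 = 2·9j + 11, which is odd.

Both implications hold.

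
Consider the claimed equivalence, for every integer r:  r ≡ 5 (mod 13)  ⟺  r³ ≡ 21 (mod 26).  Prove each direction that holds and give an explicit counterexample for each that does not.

(→) This fails: take r = 18. Then 18 ≡ 5 (mod 13), but 18³ = 5832 ≡ 8 (mod 26), not 21.

(←) This fails: take r = 15. Then 15³ = 3375 ≡ 21 (mod 26), yet 15 ≡ 2 (mod 13), not 5.

Neither implication holds.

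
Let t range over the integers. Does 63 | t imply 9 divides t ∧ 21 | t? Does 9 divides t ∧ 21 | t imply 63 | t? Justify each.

Converse. Suppose 9 ∣ t and 21 ∣ t. Any common multiple of 9 and 21 is a multiple of their lcm; here lcm(9, 21) = 9·21/gcd(9, 21) = 189/3 = 63, so 63 ∣ t.

Forward direction. If 63 ∣ t, write t = 63q. Since 63 = 7·9, t = 9·(7q), so 9 ∣ t; and since 63 = 3·21, t = 21·(3q), so 21 ∣ t.

Equivalent; both directions hold.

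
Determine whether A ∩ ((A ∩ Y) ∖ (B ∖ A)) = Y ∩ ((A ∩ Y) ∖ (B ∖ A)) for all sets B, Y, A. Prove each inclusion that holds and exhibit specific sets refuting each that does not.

Forward inclusion. Let x ∈ A ∩ ((A ∩ Y) ∖ (B ∖ A)). Then either x ∈ Y ∩ A and x ∉ B; or x ∈ B ∩ Y ∩ A. In each case x ∈ Y ∩ ((A ∩ Y) ∖ (B ∖ A)), so A ∩ ((A ∩ Y) ∖ (B ∖ A)) ⊆ Y ∩ ((A ∩ Y) ∖ (B ∖ A)).

Reverse inclusion. Let x ∈ Y ∩ ((A ∩ Y) ∖ (B ∖ A)). Then either x ∈ Y ∩ A and x ∉ B; or x ∈ B ∩ Y ∩ A. In each case x ∈ A ∩ ((A ∩ Y) ∖ (B ∖ A)), so Y ∩ ((A ∩ Y) ∖ (B ∖ A)) ⊆ A ∩ ((A ∩ Y) ∖ (B ∖ A)).

Both inclusions hold.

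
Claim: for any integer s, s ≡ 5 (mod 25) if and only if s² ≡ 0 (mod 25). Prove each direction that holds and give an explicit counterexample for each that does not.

(→) Suppose s ≡ 5 (mod 25). Write s = 25j + 5. Then (25j + 5)² = 625j² + 250j + 25 = 25(25j² + 10j + 1) + 0, so s² ≡ 0 (mod 25).

(←) This fails: take s = 0. Then 0² = 0 ≡ 0 (mod 25), yet 0 ≡ 0 (mod 25), not 5.

The forward direction holds; the converse fails.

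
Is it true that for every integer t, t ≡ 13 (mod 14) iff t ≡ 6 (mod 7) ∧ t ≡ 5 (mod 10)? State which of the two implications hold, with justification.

(→) This fails: t = 69 gives 69 ≡ 13 (mod 14) but 69 ≡ 9 (mod 10), so the conjunction on the right does not hold.

(←) Conversely, if t ≡ 6 (mod 7) and t ≡ 5 (mod 10), then by the Chinese remainder theorem t ≡ 55 (mod 70). Since 55 ≡ 13 (mod 14) and 14 ∣ 70, we get t ≡ 13 (mod 14).

The forward direction fails; the converse holds.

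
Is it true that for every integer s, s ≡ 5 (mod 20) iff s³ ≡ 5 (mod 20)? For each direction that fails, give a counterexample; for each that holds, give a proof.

Both directions hold; the statement is true.

[⇒] Suppose s ≡ 5 (mod 20). Write s = 20j + 5. Then (20j + 5)³ = 8000j³ + 6000j² + 1500j + 125 = 20(400j³ + 300j² + 75j + 6) + 5, so s³ ≡ 5 (mod 20).

[⇐] Conversely, suppose s³ ≡ 5 (mod 20). The only residue r in {0, …, 19} with r³ ≡ 5 (mod 20) is r = 5, so s ≡ 5 (mod 20).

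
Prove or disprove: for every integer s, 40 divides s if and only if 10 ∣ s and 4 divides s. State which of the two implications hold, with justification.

Forward direction. If 40 ∣ s, write s = 40q. Since 40 = 4·10, s = 10·(4q), so 10 ∣ s; and since 40 = 10·4, s = 4·(10q), so 4 ∣ s.

Converse. This fails: take s = 20. Both 10 ∣ 20 and 4 ∣ 20, yet 20 is not a multiple of 40 (since 20 = 0·40 + 20), so 40 ∤ 20.

Not equivalent: only (⇒) holds.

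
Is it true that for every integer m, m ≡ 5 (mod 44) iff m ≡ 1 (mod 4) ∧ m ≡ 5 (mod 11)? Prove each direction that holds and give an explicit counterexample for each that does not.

Equivalent; both directions hold.

[⇐] If m ≡ 1 (mod 4) and m ≡ 5 (mod 11), then by the Chinese remainder theorem m ≡ 5 (mod 44). This is exactly m ≡ 5 (mod 44).

[⇒] Suppose m ≡ 5 (mod 44); write m = 44j + 5. Since 4 ∣ 44, reducing mod 4 gives m ≡ 5 ≡ 1 (mod 4); since 11 ∣ 44, reducing mod 11 gives m ≡ 5 (mod 11).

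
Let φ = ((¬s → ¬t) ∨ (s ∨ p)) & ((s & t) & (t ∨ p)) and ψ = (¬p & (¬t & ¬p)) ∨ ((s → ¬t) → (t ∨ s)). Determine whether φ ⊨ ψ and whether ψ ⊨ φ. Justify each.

(←) This fails. Under p = F, s = F, t = F, the left side is false but the right side is true.

(→) Assume the antecedent. If p is true, the antecedent forces (p = T, s = T, t = T), and the consequent holds there. If p is false, the consequent reduces to true regardless of the other variables. Either way the consequent holds.

Only the forward implication holds.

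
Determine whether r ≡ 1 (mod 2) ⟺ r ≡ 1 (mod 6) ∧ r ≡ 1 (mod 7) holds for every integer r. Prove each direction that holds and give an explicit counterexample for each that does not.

(⟹) This fails: r = 3 gives 3 ≡ 1 (mod 2) but 3 ≡ 3 (mod 6), so the conjunction on the right does not hold.

(⟸) Conversely, if r ≡ 1 (mod 6) and r ≡ 1 (mod 7), then by the Chinese remainder theorem r ≡ 1 (mod 42). Since 1 ≡ 1 (mod 2) and 2 ∣ 42, we get r ≡ 1 (mod 2).

Not equivalent: only (⇐) holds.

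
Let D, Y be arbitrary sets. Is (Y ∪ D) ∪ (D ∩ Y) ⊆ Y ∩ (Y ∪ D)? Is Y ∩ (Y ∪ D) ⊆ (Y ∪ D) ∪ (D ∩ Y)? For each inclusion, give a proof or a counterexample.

(⊆) fails; (⊇) holds.

(⊆) This inclusion fails. Take D = {1}, Y = ∅; then 1 ∈ (Y ∪ D) ∪ (D ∩ Y) but 1 ∉ Y ∩ (Y ∪ D).

(⊇) Let x ∈ Y ∩ (Y ∪ D). Then either x ∈ Y and x ∉ D; or x ∈ D ∩ Y. In each case x ∈ (Y ∪ D) ∪ (D ∩ Y), so Y ∩ (Y ∪ D) ⊆ (Y ∪ D) ∪ (D ∩ Y).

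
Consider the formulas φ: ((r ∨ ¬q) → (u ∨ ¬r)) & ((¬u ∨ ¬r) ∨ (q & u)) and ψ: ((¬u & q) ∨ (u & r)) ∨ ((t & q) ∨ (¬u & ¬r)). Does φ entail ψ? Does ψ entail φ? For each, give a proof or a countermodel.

Both directions fail.

(⇒) This fails. Under q = F, t = F, u = T, r = F, the left side is true but the right side is false.

(⇐) This fails. Under q = T, t = F, u = F, r = T, the left side is false but the right side is true.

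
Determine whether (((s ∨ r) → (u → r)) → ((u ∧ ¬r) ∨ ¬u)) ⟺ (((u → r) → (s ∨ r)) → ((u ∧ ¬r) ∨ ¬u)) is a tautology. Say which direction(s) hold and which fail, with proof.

(⇒) Assume the antecedent. If u is true, the antecedent forces (u = T, r = F, s = F) or (u = T, r = F, s = T), and the consequent holds there. If u is false, the consequent reduces to true regardless of the other variables. Either way the consequent holds.

(⇐) Assume the antecedent. If u is true, the antecedent forces (u = T, r = F, s = F) or (u = T, r = F, s = T), and the consequent holds there. If u is false, the consequent reduces to true regardless of the other variables. Either way the consequent holds.

The biconditional holds.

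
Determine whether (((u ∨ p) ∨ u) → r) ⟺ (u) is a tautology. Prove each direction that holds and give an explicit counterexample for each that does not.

(⇒) This fails. Under u = F, p = F, r = F, the left side is true but the right side is false.

(⇐) This fails. Under u = T, p = F, r = F, the left side is false but the right side is true.

Neither direction holds.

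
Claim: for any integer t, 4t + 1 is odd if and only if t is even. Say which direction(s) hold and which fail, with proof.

[⇒] This fails: take t = 5. Then 4t + 1 = 21, which is odd, yet t = 5 is odd, not even.

[⇐] Suppose t is even. Since 4 is even, 4t is even for every t, so 4t + 1 has the same parity as 1, which is odd. Hence 4t + 1 is odd.

Only the converse holds.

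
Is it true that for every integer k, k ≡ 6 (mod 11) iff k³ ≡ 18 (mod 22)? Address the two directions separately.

Only the converse holds.

(→) This fails: take k = 17. Then 17 ≡ 6 (mod 11), but 17³ = 4913 ≡ 7 (mod 22), not 18.

(←) Conversely, the residues r modulo 22 with r³ ≡ 18 (mod 22) are exactly {6}, and each is ≡ 6 (mod 11).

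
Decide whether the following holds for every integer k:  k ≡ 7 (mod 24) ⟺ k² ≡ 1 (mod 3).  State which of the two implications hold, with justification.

(⇒) holds; (⇐) fails.

[⇒] Suppose k ≡ 7 (mod 24). Then k² ≡ 7² = 49 (mod 24), and since 3 ∣ 24, also k² ≡ 1 (mod 3).

[⇐] This fails: take k = 1. Then 1² = 1 ≡ 1 (mod 3), yet 1 ≡ 1 (mod 24), not 7.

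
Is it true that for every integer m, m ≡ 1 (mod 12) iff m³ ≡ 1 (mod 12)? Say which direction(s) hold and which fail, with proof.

(→) Suppose m ≡ 1 (mod 12). Write m = 12j + 1. Then (12j + 1)³ = 1728j³ + 432j² + 36j + 1 = 12(144j³ + 36j² + 3j) + 1, so m³ ≡ 1 (mod 12).

(←) For the converse, argue contrapositively. If m ≢ 1 (mod 12), then m is congruent to one of 0, 2, 3, 4, 5, 6, 7, 8, 9, 10, 11 modulo 12, and these give m³ ≡ 0, 8, 3, 4, 5, 0, 7, 8, 9, 4, 11 respectively — never 1.

Equivalent; both directions hold.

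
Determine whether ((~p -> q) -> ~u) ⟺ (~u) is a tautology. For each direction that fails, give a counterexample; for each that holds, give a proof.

(→) This fails. Under q = F, u = T, p = F, the left side is true but the right side is false.

(←) Assume the antecedent. If q is true, the antecedent forces (q = T, u = F, p = F) or (q = T, u = F, p = T), and (~p -> q) -> ~u holds there. If q is false, the antecedent forces (q = F, u = F, p = F) or (q = F, u = F, p = T), and (~p -> q) -> ~u holds there. Either way (~p -> q) -> ~u holds.

Only the converse holds.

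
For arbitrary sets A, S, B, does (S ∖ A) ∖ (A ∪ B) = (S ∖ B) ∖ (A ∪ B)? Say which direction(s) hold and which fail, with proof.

(⟸) Let x ∈ (S ∖ B) ∖ (A ∪ B). Then x ∈ S and x ∉ A, B, from which x ∈ (S ∖ A) ∖ (A ∪ B).

(⟹) Let x ∈ (S ∖ A) ∖ (A ∪ B). Then x ∈ S and x ∉ A, B, from which x ∈ (S ∖ B) ∖ (A ∪ B).

Both inclusions hold.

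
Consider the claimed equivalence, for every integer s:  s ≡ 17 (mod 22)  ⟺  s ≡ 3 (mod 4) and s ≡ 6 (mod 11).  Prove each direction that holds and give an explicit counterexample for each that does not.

(⇒) fails; (⇐) holds.

(⟹) This fails: s = 17 gives 17 ≡ 17 (mod 22) but 17 ≡ 1 (mod 4), so the conjunction on the right does not hold.

(⟸) Conversely, if s ≡ 3 (mod 4) and s ≡ 6 (mod 11), then by the Chinese remainder theorem s ≡ 39 (mod 44). Since 39 ≡ 17 (mod 22) and 22 ∣ 44, we get s ≡ 17 (mod 22).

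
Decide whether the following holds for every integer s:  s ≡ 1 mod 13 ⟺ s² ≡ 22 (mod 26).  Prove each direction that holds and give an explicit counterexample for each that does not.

Forward direction. This fails: take s = 1. Then 1 ≡ 1 (mod 13), but 1² = 1 ≡ 1 (mod 26), not 22.

Converse. This fails: take s = 10. Then 10² = 100 ≡ 22 (mod 26), yet 10 ≡ 10 (mod 13), not 1.

Neither implication holds.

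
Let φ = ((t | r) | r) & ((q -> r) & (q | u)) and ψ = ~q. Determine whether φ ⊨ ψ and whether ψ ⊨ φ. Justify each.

[⇒] This fails. Under q = T, t = F, u = F, r = T, the left side is true but the right side is false.

[⇐] This fails. Under q = F, t = F, u = F, r = F, the left side is false but the right side is true.

Both directions fail.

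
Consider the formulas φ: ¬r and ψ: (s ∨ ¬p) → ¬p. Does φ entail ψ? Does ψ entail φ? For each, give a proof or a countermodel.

Neither implication holds.

(→) This fails. Under p = T, r = F, s = T, the left side is true but the right side is false.

(←) This fails. Under p = F, r = T, s = F, the left side is false but the right side is true.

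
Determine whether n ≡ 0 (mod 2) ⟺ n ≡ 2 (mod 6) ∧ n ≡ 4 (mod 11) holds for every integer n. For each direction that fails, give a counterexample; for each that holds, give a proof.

(⇒) fails; (⇐) holds.

(⇒) This fails: n = 0 gives 0 ≡ 0 (mod 2) but 0 ≡ 0 (mod 6), so the conjunction on the right does not hold.

(⇐) Conversely, if n ≡ 2 (mod 6) and n ≡ 4 (mod 11), then by the Chinese remainder theorem n ≡ 26 (mod 66). Since 26 ≡ 0 (mod 2) and 2 ∣ 66, we get n ≡ 0 (mod 2).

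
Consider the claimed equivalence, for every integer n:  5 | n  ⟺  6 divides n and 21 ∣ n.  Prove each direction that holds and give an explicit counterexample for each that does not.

Neither direction holds.

(→) This fails: take n = 5. Certainly 5 ∣ 5, but 6 ∤ 5.

(←) This fails: take n = 42. Both 6 ∣ 42 and 21 ∣ 42, yet 42 is not a multiple of 5 (since 42 = 8·5 + 2), so 5 ∤ 42.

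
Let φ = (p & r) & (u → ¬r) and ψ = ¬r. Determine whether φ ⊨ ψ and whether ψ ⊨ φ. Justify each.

(⟹) This fails. Under u = F, p = T, r = T, the left side is true but the right side is false.

(⟸) This fails. Under u = F, p = F, r = F, the left side is false but the right side is true.

(⇒) fails and (⇐) fails.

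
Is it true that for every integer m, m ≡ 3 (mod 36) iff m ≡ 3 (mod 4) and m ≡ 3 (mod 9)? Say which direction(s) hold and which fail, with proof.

Forward direction. Suppose m ≡ 3 (mod 36); write m = 36j + 3. Since 4 ∣ 36, reducing mod 4 gives m ≡ 3 (mod 4); since 9 ∣ 36, reducing mod 9 gives m ≡ 3 (mod 9).

Converse. If m ≡ 3 (mod 4) and m ≡ 3 (mod 9), then by the Chinese remainder theorem m ≡ 3 (mod 36). This is exactly m ≡ 3 (mod 36).

Both directions hold; the statement is true.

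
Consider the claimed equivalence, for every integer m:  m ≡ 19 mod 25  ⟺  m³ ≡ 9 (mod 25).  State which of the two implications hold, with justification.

(→) Suppose m ≡ 19 mod 25. Write m = 25j + 19. Then (25j + 19)³ = 15625j³ + 35625j² + 27075j + 6859 = 25(625j³ + 1425j² + 1083j + 274) + 9, so m³ ≡ 9 (mod 25).

(←) Conversely, suppose m³ ≡ 9 (mod 25). The only residue r in {0, …, 24} with r³ ≡ 9 (mod 25) is r = 19, so m ≡ 19 (mod 25).

The biconditional holds.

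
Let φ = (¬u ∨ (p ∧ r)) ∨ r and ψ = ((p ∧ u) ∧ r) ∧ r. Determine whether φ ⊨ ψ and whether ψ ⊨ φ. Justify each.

Only the converse holds.

(⟸) Assume the antecedent. If u is true, the antecedent forces (u = T, r = T, p = T), and (¬u ∨ (p ∧ r)) ∨ r holds there. If u is false, the antecedent cannot hold. Either way (¬u ∨ (p ∧ r)) ∨ r holds.

(⟹) This fails. Under u = F, r = F, p = F, the left side is true but the right side is false.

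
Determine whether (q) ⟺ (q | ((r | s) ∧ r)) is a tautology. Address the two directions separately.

Not equivalent: only (⇒) holds.

(⟹) Assume the antecedent. If q is true, q | ((r | s) ∧ r) reduces to true regardless of the other variables. If q is false, the antecedent cannot hold. Either way q | ((r | s) ∧ r) holds.

(⟸) This fails. Under q = F, s = F, r = T, the left side is false but the right side is true.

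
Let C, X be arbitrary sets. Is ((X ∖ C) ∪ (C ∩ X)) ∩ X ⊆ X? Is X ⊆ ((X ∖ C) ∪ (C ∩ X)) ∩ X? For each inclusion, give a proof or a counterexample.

Both inclusions hold; the sets are equal.

Forward inclusion. Let x ∈ ((X ∖ C) ∪ (C ∩ X)) ∩ X. Then either x ∈ X and x ∉ C; or x ∈ C ∩ X. In each case x ∈ X, so ((X ∖ C) ∪ (C ∩ X)) ∩ X ⊆ X.

Reverse inclusion. Let x ∈ X. Then either x ∈ X and x ∉ C; or x ∈ C ∩ X. In each case x ∈ ((X ∖ C) ∪ (C ∩ X)) ∩ X, so X ⊆ ((X ∖ C) ∪ (C ∩ X)) ∩ X.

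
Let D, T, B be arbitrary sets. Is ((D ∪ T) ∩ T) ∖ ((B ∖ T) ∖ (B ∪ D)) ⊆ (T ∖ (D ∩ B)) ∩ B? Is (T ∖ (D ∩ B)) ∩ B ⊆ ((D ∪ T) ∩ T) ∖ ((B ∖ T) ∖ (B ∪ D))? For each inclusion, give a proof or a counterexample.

Forward inclusion. This inclusion fails. Take D = ∅, T = {1}, B = ∅; then 1 ∈ ((D ∪ T) ∩ T) ∖ ((B ∖ T) ∖ (B ∪ D)) but 1 ∉ (T ∖ (D ∩ B)) ∩ B.

Reverse inclusion. Let x ∈ (T ∖ (D ∩ B)) ∩ B. Then x ∈ T ∩ B and x ∉ D, from which x ∈ ((D ∪ T) ∩ T) ∖ ((B ∖ T) ∖ (B ∪ D)).

Only the reverse inclusion holds.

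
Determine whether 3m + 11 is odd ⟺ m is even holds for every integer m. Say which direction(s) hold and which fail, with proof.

(⇐) Suppose m is even; write m = 2j. Then 3m + 11 = 3·(2j) + 11 = 2·3j + 11, which is odd.

(⇒) Suppose 3m + 11 is odd. Since 3 is odd, 3m and m have the same parity, so 3m + 11 ≡ m + 11 (mod 2). As 11 is odd, 3m + 11 is odd exactly when m is even. Thus m is even.

Both directions hold; the statement is true.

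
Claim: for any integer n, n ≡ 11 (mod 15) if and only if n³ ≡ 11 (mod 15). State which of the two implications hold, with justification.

Forward direction. Suppose n ≡ 11 (mod 15). Write n = 15j + 11. Then (15j + 11)³ = 3375j³ + 7425j² + 5445j + 1331 = 15(225j³ + 495j² + 363j + 88) + 11, so n³ ≡ 11 (mod 15).

Converse. Suppose n³ ≡ 11 (mod 15). The only residue r in {0, …, 14} with r³ ≡ 11 (mod 15) is r = 11, so n ≡ 11 (mod 15).

Equivalent; both directions hold.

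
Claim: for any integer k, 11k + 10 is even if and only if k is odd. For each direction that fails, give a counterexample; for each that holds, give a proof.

Forward direction. This fails: k = 0 gives 11k + 10 = 10, which is even, but 0 is even, not odd.

Converse. This also fails: k = 3 is odd, but 11k + 10 = 43 is odd, not even.

Neither implication holds.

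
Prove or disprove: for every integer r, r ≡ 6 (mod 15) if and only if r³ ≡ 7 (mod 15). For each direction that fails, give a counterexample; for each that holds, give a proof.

(⇒) fails and (⇐) fails.

[⇒] This fails: take r = 6. Then 6 ≡ 6 (mod 15), but 6³ = 216 ≡ 6 (mod 15), not 7.

[⇐] This fails: take r = 13. Then 13³ = 2197 ≡ 7 (mod 15), yet 13 ≡ 13 (mod 15), not 6.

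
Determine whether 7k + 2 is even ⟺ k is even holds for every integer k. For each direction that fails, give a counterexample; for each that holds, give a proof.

Forward direction. Suppose 7k + 2 is even. Since 7 is odd, 7k and k have the same parity, so 7k + 2 ≡ k + 2 (mod 2). As 2 is even, 7k + 2 is even exactly when k is even. Thus k is even.

Converse. Suppose k is even; write k = 2j. Then 7k + 2 = 7·(2j) + 2 = 2·7j + 2, which is even.

Both directions hold.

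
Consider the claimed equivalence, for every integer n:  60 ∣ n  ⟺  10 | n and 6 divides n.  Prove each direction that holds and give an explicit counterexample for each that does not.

(⇒) holds; (⇐) fails.

(←) This fails: take n = 30. Both 10 ∣ 30 and 6 ∣ 30, yet 30 is not a multiple of 60 (since 30 = 0·60 + 30), so 60 ∤ 30.

(→) If 60 ∣ n, write n = 60q. Since 60 = 6·10, n = 10·(6q), so 10 ∣ n; and since 60 = 10·6, n = 6·(10q), so 6 ∣ n.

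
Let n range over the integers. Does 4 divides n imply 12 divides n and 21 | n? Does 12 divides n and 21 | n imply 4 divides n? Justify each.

Not equivalent: only (⇐) holds.

[⇒] This fails: take n = 4. Certainly 4 ∣ 4, but 12 ∤ 4.

[⇐] Suppose 12 ∣ n and 21 ∣ n. Any common multiple of 12 and 21 is a multiple of their lcm; here lcm(12, 21) = 12·21/gcd(12, 21) = 252/3 = 84, so 84 ∣ n. Since 4 ∣ 84, it follows that 4 ∣ n.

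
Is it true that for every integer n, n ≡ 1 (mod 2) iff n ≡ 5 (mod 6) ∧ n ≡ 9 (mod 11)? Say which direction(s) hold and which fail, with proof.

(⇒) This fails: n = 1 gives 1 ≡ 1 (mod 2) but 1 ≡ 1 (mod 6), so the conjunction on the right does not hold.

(⇐) Conversely, if n ≡ 5 (mod 6) and n ≡ 9 (mod 11), then by the Chinese remainder theorem n ≡ 53 (mod 66). Since 53 ≡ 1 (mod 2) and 2 ∣ 66, we get n ≡ 1 (mod 2).

Only the reverse direction holds.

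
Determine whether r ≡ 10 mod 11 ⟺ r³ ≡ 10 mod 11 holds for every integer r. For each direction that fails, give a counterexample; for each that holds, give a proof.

[⇒] Suppose r ≡ 10 mod 11. Write r = 11j + 10. Then (11j + 10)³ = 1331j³ + 3630j² + 3300j + 1000 = 11(121j³ + 330j² + 300j + 90) + 10, so r³ ≡ 10 (mod 11).

[⇐] For the converse, argue contrapositively. If r ≢ 10 (mod 11), then r is congruent to one of 0, 1, 2, 3, 4, 5, 6, 7, 8, 9 modulo 11, and these give r³ ≡ 0, 1, 8, 5, 9, 4, 7, 2, 6, 3 respectively — never 10.

Both directions hold.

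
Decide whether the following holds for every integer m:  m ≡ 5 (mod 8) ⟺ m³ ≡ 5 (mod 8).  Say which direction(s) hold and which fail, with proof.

The biconditional holds.

[⇒] Suppose m ≡ 5 (mod 8). Write m = 8j + 5. Then (8j + 5)³ = 512j³ + 960j² + 600j + 125 = 8(64j³ + 120j² + 75j + 15) + 5, so m³ ≡ 5 (mod 8).

[⇐] For the converse, argue contrapositively. If m ≢ 5 (mod 8), then m is congruent to one of 0, 1, 2, 3, 4, 6, 7 modulo 8, and these give m³ ≡ 0, 1, 0, 3, 0, 0, 7 respectively — never 5.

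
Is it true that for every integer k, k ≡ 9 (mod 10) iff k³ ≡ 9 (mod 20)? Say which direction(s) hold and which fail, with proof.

The forward direction fails; the converse holds.

(→) This fails: take k = 19. Then 19 ≡ 9 (mod 10), but 19³ = 6859 ≡ 19 (mod 20), not 9.

(←) Conversely, the residues r modulo 20 with r³ ≡ 9 (mod 20) are exactly {9}, and each is ≡ 9 (mod 10).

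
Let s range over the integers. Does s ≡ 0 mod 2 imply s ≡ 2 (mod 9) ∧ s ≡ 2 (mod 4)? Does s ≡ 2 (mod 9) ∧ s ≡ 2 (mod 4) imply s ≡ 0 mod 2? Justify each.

(⟹) This fails: s = 0 gives 0 ≡ 0 (mod 2) but 0 ≡ 0 (mod 9), so the conjunction on the right does not hold.

(⟸) Conversely, if s ≡ 2 (mod 9) and s ≡ 2 (mod 4), then by the Chinese remainder theorem s ≡ 2 (mod 36). Since 2 ≡ 0 (mod 2) and 2 ∣ 36, we get s ≡ 0 (mod 2).

Only the converse holds.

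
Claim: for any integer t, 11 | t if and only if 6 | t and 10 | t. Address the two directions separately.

(⇒) This fails: take t = 11. Certainly 11 ∣ 11, but 6 ∤ 11.

(⇐) This fails: take t = 30. Both 6 ∣ 30 and 10 ∣ 30, yet 30 is not a multiple of 11 (since 30 = 2·11 + 8), so 11 ∤ 30.

(⇒) fails and (⇐) fails.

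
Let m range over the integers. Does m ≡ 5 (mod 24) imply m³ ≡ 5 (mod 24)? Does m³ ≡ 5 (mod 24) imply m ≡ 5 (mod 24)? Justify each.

[⇒] Suppose m ≡ 5 (mod 24). Write m = 24j + 5. Then (24j + 5)³ = 13824j³ + 8640j² + 1800j + 125 = 24(576j³ + 360j² + 75j + 5) + 5, so m³ ≡ 5 (mod 24).

[⇐] Conversely, suppose m³ ≡ 5 (mod 24). The only residue r in {0, …, 23} with r³ ≡ 5 (mod 24) is r = 5, so m ≡ 5 (mod 24).

Both implications hold.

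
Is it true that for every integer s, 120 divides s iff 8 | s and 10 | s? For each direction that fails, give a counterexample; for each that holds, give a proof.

(⇒) holds; (⇐) fails.

(←) This fails: take s = 40. Both 8 ∣ 40 and 10 ∣ 40, yet 40 is not a multiple of 120 (since 40 = 0·120 + 40), so 120 ∤ 40.

(→) If 120 ∣ s, write s = 120q. Since 120 = 15·8, s = 8·(15q), so 8 ∣ s; and since 120 = 12·10, s = 10·(12q), so 10 ∣ s.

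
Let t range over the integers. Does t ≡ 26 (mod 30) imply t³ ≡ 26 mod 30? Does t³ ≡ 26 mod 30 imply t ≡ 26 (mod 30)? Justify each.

[⇐] Suppose t³ ≡ 26 (mod 30). The only residue r in {0, …, 29} with r³ ≡ 26 (mod 30) is r = 26, so t ≡ 26 (mod 30).

[⇒] Suppose t ≡ 26 (mod 30). Write t = 30j + 26. Then (30j + 26)³ = 27000j³ + 70200j² + 60840j + 17576 = 30(900j³ + 2340j² + 2028j + 585) + 26, so t³ ≡ 26 (mod 30).

Both implications hold.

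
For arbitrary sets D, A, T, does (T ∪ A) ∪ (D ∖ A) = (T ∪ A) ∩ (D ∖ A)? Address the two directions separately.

The sets are not equal: only the reverse inclusion holds.

Forward inclusion. This inclusion fails. Take D = {1}, A = ∅, T = ∅; then 1 ∈ (T ∪ A) ∪ (D ∖ A) but 1 ∉ (T ∪ A) ∩ (D ∖ A).

Reverse inclusion. Let x ∈ (T ∪ A) ∩ (D ∖ A). Then x ∈ D ∩ T and x ∉ A, from which x ∈ (T ∪ A) ∪ (D ∖ A).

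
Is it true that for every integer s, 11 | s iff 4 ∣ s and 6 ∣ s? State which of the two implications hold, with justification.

Forward direction. This fails: take s = 11. Certainly 11 ∣ 11, but 4 ∤ 11.

Converse. This fails: take s = 12. Both 4 ∣ 12 and 6 ∣ 12, yet 12 is not a multiple of 11 (since 12 = 1·11 + 1), so 11 ∤ 12.

Neither implication holds.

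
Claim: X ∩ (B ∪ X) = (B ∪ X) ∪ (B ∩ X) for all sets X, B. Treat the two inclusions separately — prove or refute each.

(⊆) Let x ∈ X ∩ (B ∪ X). Then either x ∈ X and x ∉ B; or x ∈ X ∩ B. In each case x ∈ (B ∪ X) ∪ (B ∩ X), so X ∩ (B ∪ X) ⊆ (B ∪ X) ∪ (B ∩ X).

(⊇) This inclusion fails. Take X = ∅, B = {1}; then 1 ∈ (B ∪ X) ∪ (B ∩ X) but 1 ∉ X ∩ (B ∪ X).

The sets are not equal: only the forward inclusion holds.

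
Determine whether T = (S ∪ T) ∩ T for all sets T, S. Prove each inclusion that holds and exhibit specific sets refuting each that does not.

Forward inclusion. Let x ∈ T. Then either x ∈ T and x ∉ S; or x ∈ T ∩ S. In each case x ∈ (S ∪ T) ∩ T, so T ⊆ (S ∪ T) ∩ T.

Reverse inclusion. Let x ∈ (S ∪ T) ∩ T. Then either x ∈ T and x ∉ S; or x ∈ T ∩ S. In each case x ∈ T, so (S ∪ T) ∩ T ⊆ T.

Both inclusions hold.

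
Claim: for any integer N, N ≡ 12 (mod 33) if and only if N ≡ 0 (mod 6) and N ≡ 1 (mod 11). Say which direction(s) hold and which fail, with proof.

Forward direction. This fails: N = 45 gives 45 ≡ 12 (mod 33) but 45 ≡ 3 (mod 6), so the conjunction on the right does not hold.

Converse. If N ≡ 0 (mod 6) and N ≡ 1 (mod 11), then by the Chinese remainder theorem N ≡ 12 (mod 66). Since 12 ≡ 12 (mod 33) and 33 ∣ 66, we get N ≡ 12 (mod 33).

The forward direction fails; the converse holds.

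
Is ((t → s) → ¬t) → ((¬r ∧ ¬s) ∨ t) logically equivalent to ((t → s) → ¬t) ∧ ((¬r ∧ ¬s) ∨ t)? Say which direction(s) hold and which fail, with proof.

Converse. Assume the antecedent. If t is true, the consequent reduces to true regardless of the other variables. If t is false, the antecedent forces (t = F, r = F, s = F), and the consequent holds there. Either way the consequent holds.

Forward direction. This fails. Under t = T, r = F, s = T, the left side is true but the right side is false.

The forward direction fails; the converse holds.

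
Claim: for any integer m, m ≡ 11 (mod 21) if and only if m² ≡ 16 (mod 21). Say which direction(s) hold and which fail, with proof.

Only the forward implication holds.

[⇒] Suppose m ≡ 11 (mod 21). Write m = 21j + 11. Then (21j + 11)² = 441j² + 462j + 121 = 21(21j² + 22j + 5) + 16, so m² ≡ 16 (mod 21).

[⇐] This fails: take m = 4. Then 4² = 16 ≡ 16 (mod 21), yet 4 ≡ 4 (mod 21), not 11.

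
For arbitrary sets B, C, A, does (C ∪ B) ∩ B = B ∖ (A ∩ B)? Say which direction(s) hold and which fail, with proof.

Forward inclusion. This inclusion fails. Take B = {1}, C = ∅, A = {1}; then 1 ∈ (C ∪ B) ∩ B but 1 ∉ B ∖ (A ∩ B).

Reverse inclusion. Let x ∈ B ∖ (A ∩ B). Then either x ∈ B and x ∉ C, A; or x ∈ B ∩ C and x ∉ A. In each case x ∈ (C ∪ B) ∩ B, so B ∖ (A ∩ B) ⊆ (C ∪ B) ∩ B.

The sets are not equal: only the reverse inclusion holds.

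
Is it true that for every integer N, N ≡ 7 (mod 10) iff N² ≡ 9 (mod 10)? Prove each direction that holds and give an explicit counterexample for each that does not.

(⇒) Suppose N ≡ 7 (mod 10). Write N = 10j + 7. Then (10j + 7)² = 100j² + 140j + 49 = 10(10j² + 14j + 4) + 9, so N² ≡ 9 (mod 10).

(⇐) This fails: take N = 3. Then 3² = 9 ≡ 9 (mod 10), yet 3 ≡ 3 (mod 10), not 7.

Only the forward implication holds.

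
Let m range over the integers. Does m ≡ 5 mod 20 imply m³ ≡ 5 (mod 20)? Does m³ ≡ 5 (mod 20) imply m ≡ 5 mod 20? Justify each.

(⇒) Suppose m ≡ 5 mod 20. Write m = 20j + 5. Then (20j + 5)³ = 8000j³ + 6000j² + 1500j + 125 = 20(400j³ + 300j² + 75j + 6) + 5, so m³ ≡ 5 (mod 20).

(⇐) Conversely, suppose m³ ≡ 5 (mod 20). The only residue r in {0, …, 19} with r³ ≡ 5 (mod 20) is r = 5, so m ≡ 5 (mod 20).

Both directions hold; the statement is true.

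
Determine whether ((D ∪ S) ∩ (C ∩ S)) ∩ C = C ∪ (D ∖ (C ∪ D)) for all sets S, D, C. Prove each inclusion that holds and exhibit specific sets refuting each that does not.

Only the forward inclusion holds.

(⟹) Let x ∈ ((D ∪ S) ∩ (C ∩ S)) ∩ C. Then either x ∈ S ∩ C and x ∉ D; or x ∈ S ∩ D ∩ C. In each case x ∈ C ∪ (D ∖ (C ∪ D)), so ((D ∪ S) ∩ (C ∩ S)) ∩ C ⊆ C ∪ (D ∖ (C ∪ D)).

(⟸) This inclusion fails. Take S = ∅, D = ∅, C = {1}; then 1 ∈ C ∪ (D ∖ (C ∪ D)) but 1 ∉ ((D ∪ S) ∩ (C ∩ S)) ∩ C.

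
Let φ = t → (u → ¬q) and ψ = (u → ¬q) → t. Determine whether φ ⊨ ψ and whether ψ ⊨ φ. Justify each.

Forward direction. This fails. Under t = F, q = F, u = F, the left side is true but the right side is false.

Converse. This fails. Under t = T, q = T, u = T, the left side is false but the right side is true.

Neither direction holds.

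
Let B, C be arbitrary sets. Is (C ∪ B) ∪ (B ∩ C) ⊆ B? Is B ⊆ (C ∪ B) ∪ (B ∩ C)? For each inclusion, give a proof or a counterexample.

(⟹) This inclusion fails. Take B = ∅, C = {1}; then 1 ∈ (C ∪ B) ∪ (B ∩ C) but 1 ∉ B.

(⟸) Let x ∈ B. Then either x ∈ B and x ∉ C; or x ∈ B ∩ C. In each case x ∈ (C ∪ B) ∪ (B ∩ C), so B ⊆ (C ∪ B) ∪ (B ∩ C).

Only the reverse inclusion holds.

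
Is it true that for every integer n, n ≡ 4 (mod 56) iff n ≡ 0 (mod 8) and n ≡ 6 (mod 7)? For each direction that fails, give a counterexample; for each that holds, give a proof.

Neither direction holds.

(→) This fails: n = 4 gives 4 ≡ 4 (mod 56) but 4 ≡ 4 (mod 8), so the conjunction on the right does not hold.

(←) This fails: n = 48 satisfies both congruences on the right (48 ≡ 0 mod 8 and 48 ≡ 6 mod 7) yet 48 ≡ 48 (mod 56), not 4.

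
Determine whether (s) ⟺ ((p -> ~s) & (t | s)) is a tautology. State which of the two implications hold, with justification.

Neither implication holds.

Forward direction. This fails. Under s = T, t = F, p = T, the left side is true but the right side is false.

Converse. This fails. Under s = F, t = T, p = F, the left side is false but the right side is true.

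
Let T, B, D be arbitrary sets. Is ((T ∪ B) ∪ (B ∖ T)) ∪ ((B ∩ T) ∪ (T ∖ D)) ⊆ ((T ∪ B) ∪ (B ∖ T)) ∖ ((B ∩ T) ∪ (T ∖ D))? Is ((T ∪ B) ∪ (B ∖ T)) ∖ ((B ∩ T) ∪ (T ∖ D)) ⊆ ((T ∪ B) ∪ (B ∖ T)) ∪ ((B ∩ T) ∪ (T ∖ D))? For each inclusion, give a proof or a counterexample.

Only the reverse inclusion holds.

(⊆) This inclusion fails. Take T = {1}, B = ∅, D = ∅; then 1 ∈ ((T ∪ B) ∪ (B ∖ T)) ∪ ((B ∩ T) ∪ (T ∖ D)) but 1 ∉ ((T ∪ B) ∪ (B ∖ T)) ∖ ((B ∩ T) ∪ (T ∖ D)).

(⊇) Let x ∈ ((T ∪ B) ∪ (B ∖ T)) ∖ ((B ∩ T) ∪ (T ∖ D)). Then either x ∈ B and x ∉ T, D; or x ∈ T ∩ D and x ∉ B; or x ∈ B ∩ D and x ∉ T. In each case x ∈ ((T ∪ B) ∪ (B ∖ T)) ∪ ((B ∩ T) ∪ (T ∖ D)), so ((T ∪ B) ∪ (B ∖ T)) ∖ ((B ∩ T) ∪ (T ∖ D)) ⊆ ((T ∪ B) ∪ (B ∖ T)) ∪ ((B ∩ T) ∪ (T ∖ D)).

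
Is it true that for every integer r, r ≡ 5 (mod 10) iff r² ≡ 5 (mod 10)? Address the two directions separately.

[⇐] Suppose r² ≡ 5 (mod 10). The only residue r in {0, …, 9} with r² ≡ 5 (mod 10) is r = 5, so r ≡ 5 (mod 10).

[⇒] Suppose r ≡ 5 (mod 10). Write r = 10j + 5. Then (10j + 5)² = 100j² + 100j + 25 = 10(10j² + 10j + 2) + 5, so r² ≡ 5 (mod 10).

Both implications hold.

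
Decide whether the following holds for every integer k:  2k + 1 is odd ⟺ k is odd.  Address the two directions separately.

(⇒) fails; (⇐) holds.

(⟸) Suppose k is odd. Since 2 is even, 2k is even for every k, so 2k + 1 has the same parity as 1, which is odd. Hence 2k + 1 is odd.

(⟹) This fails: take k = 4. Then 2k + 1 = 9, which is odd, yet k = 4 is even, not odd.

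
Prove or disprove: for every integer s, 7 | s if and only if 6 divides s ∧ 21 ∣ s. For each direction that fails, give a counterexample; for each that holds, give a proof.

(→) This fails: take s = 7. Certainly 7 ∣ 7, but 6 ∤ 7.

(←) Suppose 6 ∣ s and 21 ∣ s. Any common multiple of 6 and 21 is a multiple of their lcm; here lcm(6, 21) = 6·21/gcd(6, 21) = 126/3 = 42, so 42 ∣ s. Since 7 ∣ 42, it follows that 7 ∣ s.

Only the converse holds.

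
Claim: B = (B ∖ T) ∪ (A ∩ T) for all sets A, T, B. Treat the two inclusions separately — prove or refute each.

Neither inclusion holds.

Forward inclusion. This inclusion fails. Take A = ∅, T = {1}, B = {1}; then 1 ∈ B but 1 ∉ (B ∖ T) ∪ (A ∩ T).

Reverse inclusion. This inclusion fails. Take A = {1}, T = {1}, B = ∅; then 1 ∈ (B ∖ T) ∪ (A ∩ T) but 1 ∉ B.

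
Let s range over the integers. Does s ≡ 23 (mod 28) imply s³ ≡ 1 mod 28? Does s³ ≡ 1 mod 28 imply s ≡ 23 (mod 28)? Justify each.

Neither direction holds.

(⇒) This fails: take s = 23. Then 23 ≡ 23 (mod 28), but 23³ = 12167 ≡ 15 (mod 28), not 1.

(⇐) This fails: take s = 1. Then 1³ = 1 ≡ 1 (mod 28), yet 1 ≡ 1 (mod 28), not 23.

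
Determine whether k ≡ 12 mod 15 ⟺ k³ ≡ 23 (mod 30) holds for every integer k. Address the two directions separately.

Forward direction. This fails: take k = 12. Then 12 ≡ 12 (mod 15), but 12³ = 1728 ≡ 18 (mod 30), not 23.

Converse. This fails: take k = 17. Then 17³ = 4913 ≡ 23 (mod 30), yet 17 ≡ 2 (mod 15), not 12.

Neither direction holds.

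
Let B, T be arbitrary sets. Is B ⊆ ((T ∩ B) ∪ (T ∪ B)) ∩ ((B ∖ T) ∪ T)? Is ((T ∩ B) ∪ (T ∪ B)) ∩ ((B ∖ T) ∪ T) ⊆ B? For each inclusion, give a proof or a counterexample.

The sets are not equal: only the forward inclusion holds.

(⊆) Let x ∈ B. Then either x ∈ B and x ∉ T; or x ∈ B ∩ T. In each case x ∈ ((T ∩ B) ∪ (T ∪ B)) ∩ ((B ∖ T) ∪ T), so B ⊆ ((T ∩ B) ∪ (T ∪ B)) ∩ ((B ∖ T) ∪ T).

(⊇) This inclusion fails. Take B = ∅, T = {1}; then 1 ∈ ((T ∩ B) ∪ (T ∪ B)) ∩ ((B ∖ T) ∪ T) but 1 ∉ B.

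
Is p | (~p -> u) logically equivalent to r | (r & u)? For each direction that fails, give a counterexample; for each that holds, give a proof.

(⇒) This fails. Under u = T, r = F, p = F, the left side is true but the right side is false.

(⇐) This fails. Under u = F, r = T, p = F, the left side is false but the right side is true.

(⇒) fails and (⇐) fails.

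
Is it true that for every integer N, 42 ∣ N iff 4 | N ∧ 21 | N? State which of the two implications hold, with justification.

(⟹) This fails: take N = 42. Certainly 42 ∣ 42, but 4 ∤ 42.

(⟸) Suppose 4 ∣ N and 21 ∣ N. Any common multiple of 4 and 21 is a multiple of their lcm; here gcd(4, 21) = 1, so lcm(4, 21) = 4·21 = 84, so 84 ∣ N. Since 42 ∣ 84, it follows that 42 ∣ N.

Only the reverse direction holds.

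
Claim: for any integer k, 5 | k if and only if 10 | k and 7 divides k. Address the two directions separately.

(⇒) This fails: take k = 5. Certainly 5 ∣ 5, but 10 ∤ 5.

(⇐) Suppose 10 ∣ k and 7 ∣ k. Any common multiple of 10 and 7 is a multiple of their lcm; here gcd(10, 7) = 1, so lcm(10, 7) = 10·7 = 70, so 70 ∣ k. Since 5 ∣ 70, it follows that 5 ∣ k.

Not equivalent: only (⇐) holds.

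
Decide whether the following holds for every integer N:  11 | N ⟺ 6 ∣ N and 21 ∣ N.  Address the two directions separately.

(⇒) fails and (⇐) fails.

(⟹) This fails: take N = 11. Certainly 11 ∣ 11, but 6 ∤ 11.

(⟸) This fails: take N = 42. Both 6 ∣ 42 and 21 ∣ 42, yet 42 is not a multiple of 11 (since 42 = 3·11 + 9), so 11 ∤ 42.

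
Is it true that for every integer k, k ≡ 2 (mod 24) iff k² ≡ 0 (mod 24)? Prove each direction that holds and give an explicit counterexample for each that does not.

Neither implication holds.

(→) This fails: take k = 2. Then 2 ≡ 2 (mod 24), but 2² = 4 ≡ 4 (mod 24), not 0.

(←) This fails: take k = 0. Then 0² = 0 ≡ 0 (mod 24), yet 0 ≡ 0 (mod 24), not 2.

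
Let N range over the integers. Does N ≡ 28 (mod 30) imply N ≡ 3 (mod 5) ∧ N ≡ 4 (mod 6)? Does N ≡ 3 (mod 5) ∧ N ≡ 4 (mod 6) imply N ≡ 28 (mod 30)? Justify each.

(←) If N ≡ 3 (mod 5) and N ≡ 4 (mod 6), then by the Chinese remainder theorem N ≡ 28 (mod 30). This is exactly N ≡ 28 (mod 30).

(→) Suppose N ≡ 28 (mod 30); write N = 30j + 28. Since 5 ∣ 30, reducing mod 5 gives N ≡ 28 ≡ 3 (mod 5); since 6 ∣ 30, reducing mod 6 gives N ≡ 28 ≡ 4 (mod 6).

The biconditional holds.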